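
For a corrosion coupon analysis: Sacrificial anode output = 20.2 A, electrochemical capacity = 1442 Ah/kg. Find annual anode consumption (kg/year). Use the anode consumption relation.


Annual consumption = current * hours per year / capacity
Rate = 20.2 * 8760 / 1442 = 122.7 kg/year

122.7 kg/year


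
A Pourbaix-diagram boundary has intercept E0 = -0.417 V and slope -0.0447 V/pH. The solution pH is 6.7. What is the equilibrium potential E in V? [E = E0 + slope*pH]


Apply the Pourbaix line equation: E = E0 + slope*pH
E = -0.417 + (-0.0447)*6.7 = -0.417 + (-0.29949) = -0.71649 V
Rounded to 3 decimal places: E = -0.716 V

-0.716 V


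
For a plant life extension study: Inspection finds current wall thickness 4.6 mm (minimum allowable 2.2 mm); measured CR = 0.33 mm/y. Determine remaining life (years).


Apply the remaining-life relation: RL = (t_current − t_min) / CR
RL = (4.6 − 2.2) / 0.33 = 2.4 / 0.33 = 7.3 years

7.3 years


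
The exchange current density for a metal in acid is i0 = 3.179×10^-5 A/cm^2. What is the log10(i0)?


i0 = 3.179×10^-5 A/cm^2
log10(i0) = -4.498

-4.498


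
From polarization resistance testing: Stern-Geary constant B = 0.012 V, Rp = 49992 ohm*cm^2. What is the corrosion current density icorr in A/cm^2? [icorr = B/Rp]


Apply the Stern-Geary relation: icorr = B / Rp
icorr = 0.012 / 49992 = 2.4×10^-7 A/cm^2

2.4×10^-7 A/cm^2


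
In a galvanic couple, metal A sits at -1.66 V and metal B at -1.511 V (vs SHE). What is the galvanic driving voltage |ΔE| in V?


Driving voltage is the absolute potential difference.
|ΔE| = |-1.66 − (-1.511)| = 0.149 V

0.149 V


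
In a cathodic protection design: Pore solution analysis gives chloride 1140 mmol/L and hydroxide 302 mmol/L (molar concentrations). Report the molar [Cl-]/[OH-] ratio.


Threshold parameter = [Cl-] / [OH-] (molar basis; both in mmol/L, so units cancel)
Ratio = 1140 / 302 = 3.77

3.77


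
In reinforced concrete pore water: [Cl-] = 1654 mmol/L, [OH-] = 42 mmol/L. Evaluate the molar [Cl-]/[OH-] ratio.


Threshold parameter = [Cl-] / [OH-] (molar basis; both in mmol/L, so units cancel)
Ratio = 1654 / 42 = 39.38

39.38


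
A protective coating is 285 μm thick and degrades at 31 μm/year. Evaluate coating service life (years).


Service life = thickness / degradation rate
Life = 285 / 31 = 9.2 years

9.2 years


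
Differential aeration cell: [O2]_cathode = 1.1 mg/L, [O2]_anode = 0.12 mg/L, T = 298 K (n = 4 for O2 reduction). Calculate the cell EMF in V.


Apply the Nernst concentration-cell relation: E = (RT/nF)*ln(C_cathode/C_anode)
RT/nF = 8.314*298/(4*96485) = 0.00641958 V
ln(1.1/0.12) = 2.21557
E = 0.00641958 * 2.21557 = 0.01422 V

0.01422 V


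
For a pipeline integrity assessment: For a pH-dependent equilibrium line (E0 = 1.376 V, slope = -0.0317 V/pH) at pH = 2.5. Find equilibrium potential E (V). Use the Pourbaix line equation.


Apply the Pourbaix line equation: E = E0 + slope*pH
E = 1.376 + (-0.0317)*2.5 = 1.376 + (-0.07925) = 1.29675 V
Rounded to 3 decimal places: E = 1.297 V

1.297 V


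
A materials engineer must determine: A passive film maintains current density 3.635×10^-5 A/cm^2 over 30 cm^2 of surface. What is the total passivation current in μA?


I = i_pass * A, then convert A → μA (×10^6)
I = 3.635×10^-5 * 30 * 10^6 = 1090.5 μA

1090.5 μA


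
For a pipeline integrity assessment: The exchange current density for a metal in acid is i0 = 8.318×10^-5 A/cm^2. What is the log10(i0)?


i0 = 8.318×10^-5 A/cm^2
log10(i0) = -4.08

-4.08


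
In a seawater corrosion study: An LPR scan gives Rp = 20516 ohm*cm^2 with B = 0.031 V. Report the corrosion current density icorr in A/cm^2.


Apply the Stern-Geary relation: icorr = B / Rp
icorr = 0.031 / 20516 = 1.511×10^-6 A/cm^2

1.511×10^-6 A/cm^2


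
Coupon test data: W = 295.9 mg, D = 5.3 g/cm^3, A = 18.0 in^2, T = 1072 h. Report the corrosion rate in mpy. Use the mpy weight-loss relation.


Apply the mpy weight-loss relation: CR = 534 * W / (D * A * T)
Numerator: 534 * 295.9 = 158010.6
Denominator: 5.3 * 18.0 * 1072 = 102268.8
CR = 158010.6 / 102268.8 = 1.5451 mpy

1.5451 mpy


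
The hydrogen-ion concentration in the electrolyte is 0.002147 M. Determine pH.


pH = −log10[H+]
pH = −log10(0.002147) = 2.67

2.67


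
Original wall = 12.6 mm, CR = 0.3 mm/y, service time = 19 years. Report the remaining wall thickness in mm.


Remaining wall = original − CR × time
t = 12.6 − 0.3*19 = 12.6 − 5.7 = 6.9 mm

6.9 mm


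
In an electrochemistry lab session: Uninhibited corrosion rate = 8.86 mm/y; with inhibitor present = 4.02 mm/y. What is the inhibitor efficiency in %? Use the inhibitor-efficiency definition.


Apply the inhibitor-efficiency definition: IE = (CR_blank − CR_inh)/CR_blank × 100
IE = (8.86 − 4.02) / 8.86 × 100
IE = 4.84 / 8.86 × 100 = 54.6 %

54.6 %


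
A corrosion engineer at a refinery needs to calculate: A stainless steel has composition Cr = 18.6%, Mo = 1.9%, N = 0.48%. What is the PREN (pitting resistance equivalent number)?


Apply the PREN formula: PREN = Cr + 3.3*Mo + 16*N
PREN = 18.6 + 3.3*1.9 + 16*0.48
PREN = 18.6 + 6.27 + 7.68 = 32.55

32.55


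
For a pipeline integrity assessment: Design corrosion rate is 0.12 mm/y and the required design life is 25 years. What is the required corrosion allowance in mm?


Corrosion allowance = CR × design life
CA = 0.12 * 25 = 3.0 mm

3.0 mm


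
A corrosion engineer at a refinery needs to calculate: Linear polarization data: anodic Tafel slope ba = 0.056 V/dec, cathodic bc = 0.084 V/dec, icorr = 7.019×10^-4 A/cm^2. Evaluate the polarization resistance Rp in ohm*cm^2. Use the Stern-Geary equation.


Apply the Stern-Geary equation: Rp = ba*bc / (2.303*icorr*(ba+bc))
ba*bc = 0.056*0.084 = 0.004704
ba+bc = 0.14; 2.303*icorr*(ba+bc) = 2.303*7.019×10^-4*0.14 = 2.263066×10^-4
Rp = 0.004704 / 2.263066×10^-4 = 20.8 ohm*cm^2

20.8 ohm*cm^2


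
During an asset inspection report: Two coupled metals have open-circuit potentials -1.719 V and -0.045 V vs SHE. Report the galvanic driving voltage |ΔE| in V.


Driving voltage is the absolute potential difference.
|ΔE| = |-1.719 − (-0.045)| = 1.674 V

1.674 V


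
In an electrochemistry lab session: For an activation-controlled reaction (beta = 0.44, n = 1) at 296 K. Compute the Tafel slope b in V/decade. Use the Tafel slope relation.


Apply the Tafel slope relation: b = 2.303*R*T/(beta*n*F)
Numerator: 2.303 * 8.314 * 296 = 5667.55
Denominator: 0.44 * 1 * 96485 = 42453.4
b = 5667.55 / 42453.4 = 0.134 V/decade

0.134 V/decade


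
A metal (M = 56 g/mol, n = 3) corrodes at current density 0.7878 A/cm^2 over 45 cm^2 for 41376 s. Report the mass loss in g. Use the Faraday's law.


Apply Faraday's law: m = i*A*t*M / (n*F)
Total charge passed Q = i*A*t = 0.7878*45*41376 = 1466820.576 C
m = Q*M/(n*F) = 1466820.576*56/(3*96485) = 283.7814 g

283.7814 g


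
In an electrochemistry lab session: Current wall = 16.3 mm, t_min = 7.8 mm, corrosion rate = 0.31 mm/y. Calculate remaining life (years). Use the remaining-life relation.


Apply the remaining-life relation: RL = (t_current − t_min) / CR
RL = (16.3 − 7.8) / 0.31 = 8.5 / 0.31 = 27.4 years

27.4 years


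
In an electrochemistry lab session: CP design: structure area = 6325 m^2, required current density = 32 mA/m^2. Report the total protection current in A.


I = area * current density, then convert mA → A (÷1000)
I = 6325 * 32 / 1000 = 202.4 A

202.4 A


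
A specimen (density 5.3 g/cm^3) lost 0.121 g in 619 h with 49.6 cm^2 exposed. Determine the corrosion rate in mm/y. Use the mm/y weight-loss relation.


Apply the mm/y weight-loss relation: CR = 87600 * W / (D * A * T)
Numerator: 87600 * 0.121 = 10599.6
Denominator: 5.3 * 49.6 * 619 = 162722.72
CR = 10599.6 / 162722.72 = 0.0651 mm/y

0.0651 mm/y


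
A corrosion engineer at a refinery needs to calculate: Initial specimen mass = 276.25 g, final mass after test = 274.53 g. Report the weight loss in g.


Weight loss = initial − final
WL = 276.25 − 274.53 = 1.72 g

1.72 g


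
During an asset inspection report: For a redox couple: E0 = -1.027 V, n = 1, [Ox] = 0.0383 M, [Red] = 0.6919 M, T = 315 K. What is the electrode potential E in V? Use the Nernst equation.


Apply the Nernst equation: E = E0 + (RT/nF)*ln([Ox]/[Red])
Step 1: RT/nF = 8.314*315/(1*96485) = 0.02714318 V
Step 2: [Ox]/[Red] = 0.0383/0.6919 = 0.055355
Step 3: ln(0.055355) = -2.893988
Step 4: correction = 0.02714318 * -2.893988 = -0.079 V
E = -1.027 + -0.079 = -1.106 V

-1.106 V


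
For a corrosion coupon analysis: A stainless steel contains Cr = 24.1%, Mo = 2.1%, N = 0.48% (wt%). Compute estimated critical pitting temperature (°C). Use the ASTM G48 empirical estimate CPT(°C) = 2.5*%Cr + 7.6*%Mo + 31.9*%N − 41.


Apply the ASTM G48 empirical CPT estimate: CPT(°C) = 2.5*%Cr + 7.6*%Mo + 31.9*%N − 41
2.5*24.1 = 60.25; 7.6*2.1 = 15.96; 31.9*0.48 = 15.312
CPT = 60.25 + 15.96 + 15.312 − 41 = 50.522 °C
Rounded to 0.1 °C: CPT ≈ 50.5 °C

50.5 °C


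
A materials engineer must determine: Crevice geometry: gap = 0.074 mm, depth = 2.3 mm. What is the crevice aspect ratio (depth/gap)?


Aspect ratio = depth / gap
Ratio = 2.3 / 0.074 = 31.1

31.1


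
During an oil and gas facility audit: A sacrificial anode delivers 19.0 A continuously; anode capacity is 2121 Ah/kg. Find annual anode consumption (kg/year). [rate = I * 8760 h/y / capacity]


Annual consumption = current * hours per year / capacity
Rate = 19.0 * 8760 / 2121 = 78.5 kg/year

78.5 kg/year


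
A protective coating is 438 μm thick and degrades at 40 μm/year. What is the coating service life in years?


Service life = thickness / degradation rate
Life = 438 / 40 = 11.0 years

11.0 years


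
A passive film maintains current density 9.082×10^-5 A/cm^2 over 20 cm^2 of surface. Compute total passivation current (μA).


I = i_pass * A, then convert A → μA (×10^6)
I = 9.082×10^-5 * 20 * 10^6 = 1816.4 μA

1816.4 μA


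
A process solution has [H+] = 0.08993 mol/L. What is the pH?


pH = −log10[H+]
pH = −log10(0.08993) = 1.05

1.05


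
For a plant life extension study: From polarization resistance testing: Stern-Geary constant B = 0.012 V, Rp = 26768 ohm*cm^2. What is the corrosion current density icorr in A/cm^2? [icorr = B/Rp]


Apply the Stern-Geary relation: icorr = B / Rp
icorr = 0.012 / 26768 = 4.483×10^-7 A/cm^2

4.483×10^-7 A/cm^2


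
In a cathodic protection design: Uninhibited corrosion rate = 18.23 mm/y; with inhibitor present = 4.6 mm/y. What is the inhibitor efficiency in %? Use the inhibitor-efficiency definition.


Apply the inhibitor-efficiency definition: IE = (CR_blank − CR_inh)/CR_blank × 100
IE = (18.23 − 4.6) / 18.23 × 100
IE = 13.63 / 18.23 × 100 = 74.8 %

74.8 %


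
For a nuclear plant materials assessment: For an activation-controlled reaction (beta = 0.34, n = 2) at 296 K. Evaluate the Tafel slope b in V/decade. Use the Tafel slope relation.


Apply the Tafel slope relation: b = 2.303*R*T/(beta*n*F)
Numerator: 2.303 * 8.314 * 296 = 5667.55
Denominator: 0.34 * 2 * 96485 = 65609.8
b = 5667.55 / 65609.8 = 0.086 V/decade

0.086 V/decade


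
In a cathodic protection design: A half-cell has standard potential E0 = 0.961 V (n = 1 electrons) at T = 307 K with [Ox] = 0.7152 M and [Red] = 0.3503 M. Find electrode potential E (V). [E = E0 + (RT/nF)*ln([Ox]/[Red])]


Apply the Nernst equation: E = E0 + (RT/nF)*ln([Ox]/[Red])
Step 1: RT/nF = 8.314*307/(1*96485) = 0.02645383 V
Step 2: [Ox]/[Red] = 0.7152/0.3503 = 2.041679
Step 3: ln(2.041679) = 0.713773
Step 4: correction = 0.02645383 * 0.713773 = 0.019 V
E = 0.961 + 0.019 = 0.98 V

0.98 V


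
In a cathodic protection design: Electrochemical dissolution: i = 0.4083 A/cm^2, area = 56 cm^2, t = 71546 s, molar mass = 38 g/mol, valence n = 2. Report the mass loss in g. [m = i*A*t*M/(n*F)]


Apply Faraday's law: m = i*A*t*M / (n*F)
Total charge passed Q = i*A*t = 0.4083*56*71546 = 1635884.9808 C
m = Q*M/(n*F) = 1635884.9808*38/(2*96485) = 322.141 g

322.141 g


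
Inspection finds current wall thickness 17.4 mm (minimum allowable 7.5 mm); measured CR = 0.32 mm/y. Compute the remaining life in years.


Apply the remaining-life relation: RL = (t_current − t_min) / CR
RL = (17.4 − 7.5) / 0.32 = 9.9 / 0.32 = 30.9 years

30.9 years


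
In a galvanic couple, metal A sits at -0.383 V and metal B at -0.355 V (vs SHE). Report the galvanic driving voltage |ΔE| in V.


Driving voltage is the absolute potential difference.
|ΔE| = |-0.383 − (-0.355)| = 0.028 V

0.028 V


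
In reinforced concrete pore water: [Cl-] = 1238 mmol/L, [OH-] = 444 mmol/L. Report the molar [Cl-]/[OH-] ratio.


Threshold parameter = [Cl-] / [OH-] (molar basis; both in mmol/L, so units cancel)
Ratio = 1238 / 444 = 2.79

2.79


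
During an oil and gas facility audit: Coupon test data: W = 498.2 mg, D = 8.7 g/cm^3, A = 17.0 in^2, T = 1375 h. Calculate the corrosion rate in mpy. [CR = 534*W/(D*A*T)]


Apply the mpy weight-loss relation: CR = 534 * W / (D * A * T)
Numerator: 534 * 498.2 = 266038.8
Denominator: 8.7 * 17.0 * 1375 = 203362.5
CR = 266038.8 / 203362.5 = 1.3082 mpy

1.3082 mpy


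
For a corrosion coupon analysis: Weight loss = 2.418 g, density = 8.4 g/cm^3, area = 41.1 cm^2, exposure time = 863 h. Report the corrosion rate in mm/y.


Apply the mm/y weight-loss relation: CR = 87600 * W / (D * A * T)
Numerator: 87600 * 2.418 = 211816.8
Denominator: 8.4 * 41.1 * 863 = 297942.12
CR = 211816.8 / 297942.12 = 0.71093 mm/y

0.71093 mm/y


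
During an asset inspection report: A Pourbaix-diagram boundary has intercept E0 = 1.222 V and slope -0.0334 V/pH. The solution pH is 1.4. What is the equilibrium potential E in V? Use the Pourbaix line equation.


Apply the Pourbaix line equation: E = E0 + slope*pH
E = 1.222 + (-0.0334)*1.4 = 1.222 + (-0.04676) = 1.17524 V
Rounded to 4 decimal places: E = 1.1752 V

1.1752 V


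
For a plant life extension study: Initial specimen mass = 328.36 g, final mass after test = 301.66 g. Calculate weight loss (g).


Weight loss = initial − final
WL = 328.36 − 301.66 = 26.7 g

26.7 g


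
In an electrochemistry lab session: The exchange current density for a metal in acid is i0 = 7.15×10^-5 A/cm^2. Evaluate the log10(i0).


i0 = 7.15×10^-5 A/cm^2
log10(i0) = -4.146

-4.146


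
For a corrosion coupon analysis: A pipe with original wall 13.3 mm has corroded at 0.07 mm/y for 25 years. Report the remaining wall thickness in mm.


Remaining wall = original − CR × time
t = 13.3 − 0.07*25 = 13.3 − 1.75 = 11.55 mm

11.55 mm


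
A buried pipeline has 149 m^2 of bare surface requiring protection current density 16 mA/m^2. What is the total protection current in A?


I = area * current density, then convert mA → A (÷1000)
I = 149 * 16 / 1000 = 2.38 A

2.38 A


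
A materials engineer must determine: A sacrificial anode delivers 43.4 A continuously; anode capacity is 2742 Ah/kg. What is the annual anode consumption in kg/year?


Annual consumption = current * hours per year / capacity
Rate = 43.4 * 8760 / 2742 = 138.7 kg/year

138.7 kg/year


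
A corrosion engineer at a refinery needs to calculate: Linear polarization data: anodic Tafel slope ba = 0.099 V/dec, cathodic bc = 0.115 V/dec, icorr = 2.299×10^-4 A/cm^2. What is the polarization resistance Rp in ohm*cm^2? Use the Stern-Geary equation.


Apply the Stern-Geary equation: Rp = ba*bc / (2.303*icorr*(ba+bc))
ba*bc = 0.099*0.115 = 0.011385
ba+bc = 0.214; 2.303*icorr*(ba+bc) = 2.303*2.299×10^-4*0.214 = 1.1330438×10^-4
Rp = 0.011385 / 1.1330438×10^-4 = 100.5 ohm*cm^2

100.5 ohm*cm^2


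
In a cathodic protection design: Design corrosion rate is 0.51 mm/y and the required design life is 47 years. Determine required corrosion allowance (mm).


Corrosion allowance = CR × design life
CA = 0.51 * 47 = 23.97 mm

23.97 mm


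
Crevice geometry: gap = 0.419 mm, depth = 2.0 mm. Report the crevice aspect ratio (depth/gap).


Aspect ratio = depth / gap
Ratio = 2.0 / 0.419 = 4.8

4.8


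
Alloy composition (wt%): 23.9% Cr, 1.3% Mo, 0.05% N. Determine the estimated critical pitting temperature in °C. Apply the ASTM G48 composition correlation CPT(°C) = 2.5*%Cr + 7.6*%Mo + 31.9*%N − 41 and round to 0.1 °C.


Apply the ASTM G48 empirical CPT estimate: CPT(°C) = 2.5*%Cr + 7.6*%Mo + 31.9*%N − 41
2.5*23.9 = 59.75; 7.6*1.3 = 9.88; 31.9*0.05 = 1.595
CPT = 59.75 + 9.88 + 1.595 − 41 = 30.225 °C
Rounded to 0.1 °C: CPT ≈ 30.2 °C

30.2 °C


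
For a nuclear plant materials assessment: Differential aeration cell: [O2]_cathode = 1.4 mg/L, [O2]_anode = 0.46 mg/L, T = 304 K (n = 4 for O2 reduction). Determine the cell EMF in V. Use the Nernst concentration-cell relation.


Apply the Nernst concentration-cell relation: E = (RT/nF)*ln(C_cathode/C_anode)
RT/nF = 8.314*304/(4*96485) = 0.00654883 V
ln(1.4/0.46) = 1.113
E = 0.00654883 * 1.113 = 0.00729 V

0.00729 V


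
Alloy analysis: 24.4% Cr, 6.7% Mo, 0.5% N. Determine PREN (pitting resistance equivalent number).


Apply the PREN formula: PREN = Cr + 3.3*Mo + 16*N
PREN = 24.4 + 3.3*6.7 + 16*0.5
PREN = 24.4 + 22.11 + 8.0 = 54.51

54.51


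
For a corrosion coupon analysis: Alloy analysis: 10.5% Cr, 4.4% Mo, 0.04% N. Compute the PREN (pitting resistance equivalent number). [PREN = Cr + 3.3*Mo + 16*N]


Apply the PREN formula: PREN = Cr + 3.3*Mo + 16*N
PREN = 10.5 + 3.3*4.4 + 16*0.04
PREN = 10.5 + 14.52 + 0.64 = 25.66

25.66


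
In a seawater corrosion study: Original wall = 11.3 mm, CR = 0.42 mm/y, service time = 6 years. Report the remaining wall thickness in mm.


Remaining wall = original − CR × time
t = 11.3 − 0.42*6 = 11.3 − 2.52 = 8.78 mm

8.78 mm


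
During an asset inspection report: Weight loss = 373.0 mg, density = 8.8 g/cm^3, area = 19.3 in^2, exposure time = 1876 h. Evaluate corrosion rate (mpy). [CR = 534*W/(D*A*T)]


Apply the mpy weight-loss relation: CR = 534 * W / (D * A * T)
Numerator: 534 * 373.0 = 199182.0
Denominator: 8.8 * 19.3 * 1876 = 318619.84
CR = 199182.0 / 318619.84 = 0.6251 mpy

0.6251 mpy


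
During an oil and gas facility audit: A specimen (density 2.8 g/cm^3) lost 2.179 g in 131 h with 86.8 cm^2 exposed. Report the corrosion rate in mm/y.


Apply the mm/y weight-loss relation: CR = 87600 * W / (D * A * T)
Numerator: 87600 * 2.179 = 190880.4
Denominator: 2.8 * 86.8 * 131 = 31838.24
CR = 190880.4 / 31838.24 = 5.995319 mm/y

5.995319 mm/y


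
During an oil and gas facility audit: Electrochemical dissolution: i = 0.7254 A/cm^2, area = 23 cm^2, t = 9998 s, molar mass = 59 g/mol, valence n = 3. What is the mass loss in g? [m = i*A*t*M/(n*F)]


Apply Faraday's law: m = i*A*t*M / (n*F)
Total charge passed Q = i*A*t = 0.7254*23*9998 = 166808.6316 C
m = Q*M/(n*F) = 166808.6316*59/(3*96485) = 34.001 g

34.001 g


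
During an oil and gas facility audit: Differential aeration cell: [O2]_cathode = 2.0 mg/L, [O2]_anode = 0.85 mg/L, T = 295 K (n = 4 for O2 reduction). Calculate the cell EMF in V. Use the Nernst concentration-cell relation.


Apply the Nernst concentration-cell relation: E = (RT/nF)*ln(C_cathode/C_anode)
RT/nF = 8.314*295/(4*96485) = 0.00635495 V
ln(2.0/0.85) = 0.85567
E = 0.00635495 * 0.85567 = 0.00544 V

0.00544 V


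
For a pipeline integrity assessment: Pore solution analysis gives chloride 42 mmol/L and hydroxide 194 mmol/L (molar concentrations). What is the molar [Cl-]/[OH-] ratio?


Threshold parameter = [Cl-] / [OH-] (molar basis; both in mmol/L, so units cancel)
Ratio = 42 / 194 = 0.22

0.22


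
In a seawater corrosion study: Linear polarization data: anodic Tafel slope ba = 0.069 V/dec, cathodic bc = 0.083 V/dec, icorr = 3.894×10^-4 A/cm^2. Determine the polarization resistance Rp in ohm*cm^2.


Apply the Stern-Geary equation: Rp = ba*bc / (2.303*icorr*(ba+bc))
ba*bc = 0.069*0.083 = 0.005727
ba+bc = 0.152; 2.303*icorr*(ba+bc) = 2.303*3.894×10^-4*0.152 = 1.3631181×10^-4
Rp = 0.005727 / 1.3631181×10^-4 = 42.0 ohm*cm^2

42.0 ohm*cm^2


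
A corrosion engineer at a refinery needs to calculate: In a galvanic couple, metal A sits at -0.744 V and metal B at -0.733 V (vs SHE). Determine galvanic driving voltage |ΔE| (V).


Driving voltage is the absolute potential difference.
|ΔE| = |-0.744 − (-0.733)| = 0.011 V

0.011 V


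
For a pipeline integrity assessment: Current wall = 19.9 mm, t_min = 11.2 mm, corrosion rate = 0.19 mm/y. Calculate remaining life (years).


Apply the remaining-life relation: RL = (t_current − t_min) / CR
RL = (19.9 − 11.2) / 0.19 = 8.7 / 0.19 = 45.8 years

45.8 years


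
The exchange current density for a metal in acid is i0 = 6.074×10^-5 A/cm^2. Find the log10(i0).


i0 = 6.074×10^-5 A/cm^2
log10(i0) = -4.217

-4.217


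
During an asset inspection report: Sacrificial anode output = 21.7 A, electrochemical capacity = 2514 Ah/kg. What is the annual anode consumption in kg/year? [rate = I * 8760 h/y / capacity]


Annual consumption = current * hours per year / capacity
Rate = 21.7 * 8760 / 2514 = 75.6 kg/year

75.6 kg/year


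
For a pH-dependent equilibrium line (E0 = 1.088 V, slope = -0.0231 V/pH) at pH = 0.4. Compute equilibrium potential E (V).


Apply the Pourbaix line equation: E = E0 + slope*pH
E = 1.088 + (-0.0231)*0.4 = 1.088 + (-0.00924) = 1.07876 V
Rounded to 3 decimal places: E = 1.079 V

1.079 V


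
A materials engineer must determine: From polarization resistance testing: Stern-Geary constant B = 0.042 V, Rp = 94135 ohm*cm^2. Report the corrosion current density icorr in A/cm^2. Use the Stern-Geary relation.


Apply the Stern-Geary relation: icorr = B / Rp
icorr = 0.042 / 94135 = 4.462×10^-7 A/cm^2

4.462×10^-7 A/cm^2


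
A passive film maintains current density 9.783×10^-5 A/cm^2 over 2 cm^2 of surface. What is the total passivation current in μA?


I = i_pass * A, then convert A → μA (×10^6)
I = 9.783×10^-5 * 2 * 10^6 = 195.66 μA

195.66 μA


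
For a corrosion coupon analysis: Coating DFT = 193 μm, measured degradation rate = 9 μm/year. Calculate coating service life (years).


Service life = thickness / degradation rate
Life = 193 / 9 = 21.4 years

21.4 years


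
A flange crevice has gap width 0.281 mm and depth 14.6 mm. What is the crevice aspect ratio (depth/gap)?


Aspect ratio = depth / gap
Ratio = 14.6 / 0.281 = 52.0

52.0


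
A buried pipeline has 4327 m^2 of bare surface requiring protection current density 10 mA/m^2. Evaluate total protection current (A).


I = area * current density, then convert mA → A (÷1000)
I = 4327 * 10 / 1000 = 43.27 A

43.27 A


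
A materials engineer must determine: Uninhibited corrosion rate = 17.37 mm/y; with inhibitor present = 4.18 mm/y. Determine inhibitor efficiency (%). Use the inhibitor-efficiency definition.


Apply the inhibitor-efficiency definition: IE = (CR_blank − CR_inh)/CR_blank × 100
IE = (17.37 − 4.18) / 17.37 × 100
IE = 13.19 / 17.37 × 100 = 75.9 %

75.9 %


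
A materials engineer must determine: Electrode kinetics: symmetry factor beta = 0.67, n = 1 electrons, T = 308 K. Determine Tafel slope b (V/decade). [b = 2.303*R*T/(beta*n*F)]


Apply the Tafel slope relation: b = 2.303*R*T/(beta*n*F)
Numerator: 2.303 * 8.314 * 308 = 5897.32
Denominator: 0.67 * 1 * 96485 = 64644.95
b = 5897.32 / 64644.95 = 0.0912 V/decade

0.0912 V/decade


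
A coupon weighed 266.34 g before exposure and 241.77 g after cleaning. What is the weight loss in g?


Weight loss = initial − final
WL = 266.34 − 241.77 = 24.57 g

24.57 g


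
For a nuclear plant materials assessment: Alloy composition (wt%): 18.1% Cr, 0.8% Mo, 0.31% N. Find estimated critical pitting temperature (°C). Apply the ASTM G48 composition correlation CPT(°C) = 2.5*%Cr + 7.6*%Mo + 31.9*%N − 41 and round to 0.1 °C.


Apply the ASTM G48 empirical CPT estimate: CPT(°C) = 2.5*%Cr + 7.6*%Mo + 31.9*%N − 41
2.5*18.1 = 45.25; 7.6*0.8 = 6.08; 31.9*0.31 = 9.889
CPT = 45.25 + 6.08 + 9.889 − 41 = 20.219 °C
Rounded to 0.1 °C: CPT ≈ 20.2 °C

20.2 °C


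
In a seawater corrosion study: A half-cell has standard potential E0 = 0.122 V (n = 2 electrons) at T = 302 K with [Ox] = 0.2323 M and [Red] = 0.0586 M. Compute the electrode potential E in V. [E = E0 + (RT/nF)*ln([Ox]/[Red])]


Apply the Nernst equation: E = E0 + (RT/nF)*ln([Ox]/[Red])
Step 1: RT/nF = 8.314*302/(2*96485) = 0.01301149 V
Step 2: [Ox]/[Red] = 0.2323/0.0586 = 3.964164
Step 3: ln(3.964164) = 1.377295
Step 4: correction = 0.01301149 * 1.377295 = 0.0179 V
E = 0.122 + 0.0179 = 0.1399 V

0.1399 V


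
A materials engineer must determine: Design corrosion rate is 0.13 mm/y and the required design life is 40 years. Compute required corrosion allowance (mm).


Corrosion allowance = CR × design life
CA = 0.13 * 40 = 5.2 mm

5.2 mm


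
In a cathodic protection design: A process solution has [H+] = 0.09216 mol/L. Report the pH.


pH = −log10[H+]
pH = −log10(0.09216) = 1.04

1.04


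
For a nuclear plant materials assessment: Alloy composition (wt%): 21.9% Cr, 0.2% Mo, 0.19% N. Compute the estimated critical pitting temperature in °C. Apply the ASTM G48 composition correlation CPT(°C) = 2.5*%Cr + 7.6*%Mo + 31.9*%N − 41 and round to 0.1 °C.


Apply the ASTM G48 empirical CPT estimate: CPT(°C) = 2.5*%Cr + 7.6*%Mo + 31.9*%N − 41
2.5*21.9 = 54.75; 7.6*0.2 = 1.52; 31.9*0.19 = 6.061
CPT = 54.75 + 1.52 + 6.061 − 41 = 21.331 °C
Rounded to 0.1 °C: CPT ≈ 21.3 °C

21.3 °C


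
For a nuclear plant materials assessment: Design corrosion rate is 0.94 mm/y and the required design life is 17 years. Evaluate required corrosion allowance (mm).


Corrosion allowance = CR × design life
CA = 0.94 * 17 = 15.98 mm

15.98 mm


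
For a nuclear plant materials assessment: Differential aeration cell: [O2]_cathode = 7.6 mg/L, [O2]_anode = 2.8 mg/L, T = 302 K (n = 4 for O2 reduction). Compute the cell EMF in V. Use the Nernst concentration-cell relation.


Apply the Nernst concentration-cell relation: E = (RT/nF)*ln(C_cathode/C_anode)
RT/nF = 8.314*302/(4*96485) = 0.00650575 V
ln(7.6/2.8) = 0.99853
E = 0.00650575 * 0.99853 = 0.0065 V

0.0065 V


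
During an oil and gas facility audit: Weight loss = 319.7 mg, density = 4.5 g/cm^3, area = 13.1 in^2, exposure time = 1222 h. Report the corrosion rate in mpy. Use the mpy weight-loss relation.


Apply the mpy weight-loss relation: CR = 534 * W / (D * A * T)
Numerator: 534 * 319.7 = 170719.8
Denominator: 4.5 * 13.1 * 1222 = 72036.9
CR = 170719.8 / 72036.9 = 2.36989 mpy

2.36989 mpy


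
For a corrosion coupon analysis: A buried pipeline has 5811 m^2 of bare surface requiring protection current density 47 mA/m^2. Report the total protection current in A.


I = area * current density, then convert mA → A (÷1000)
I = 5811 * 47 / 1000 = 273.12 A

273.12 A


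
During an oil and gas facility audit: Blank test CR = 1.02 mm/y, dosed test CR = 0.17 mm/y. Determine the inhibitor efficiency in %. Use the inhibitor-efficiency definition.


Apply the inhibitor-efficiency definition: IE = (CR_blank − CR_inh)/CR_blank × 100
IE = (1.02 − 0.17) / 1.02 × 100
IE = 0.85 / 1.02 × 100 = 83.3 %

83.3 %


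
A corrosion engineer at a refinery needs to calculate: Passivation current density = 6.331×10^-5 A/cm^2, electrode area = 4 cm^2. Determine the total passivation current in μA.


I = i_pass * A, then convert A → μA (×10^6)
I = 6.331×10^-5 * 4 * 10^6 = 253.24 μA

253.24 μA


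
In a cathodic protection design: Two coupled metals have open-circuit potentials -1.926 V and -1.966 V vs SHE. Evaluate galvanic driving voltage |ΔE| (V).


Driving voltage is the absolute potential difference.
|ΔE| = |-1.926 − (-1.966)| = 0.04 V

0.04 V


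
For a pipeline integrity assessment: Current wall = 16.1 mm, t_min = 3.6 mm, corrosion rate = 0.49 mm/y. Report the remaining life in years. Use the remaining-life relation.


Apply the remaining-life relation: RL = (t_current − t_min) / CR
RL = (16.1 − 3.6) / 0.49 = 12.5 / 0.49 = 25.5 years

25.5 years


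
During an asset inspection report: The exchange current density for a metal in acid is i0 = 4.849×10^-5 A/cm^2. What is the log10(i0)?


i0 = 4.849×10^-5 A/cm^2
log10(i0) = -4.314

-4.314


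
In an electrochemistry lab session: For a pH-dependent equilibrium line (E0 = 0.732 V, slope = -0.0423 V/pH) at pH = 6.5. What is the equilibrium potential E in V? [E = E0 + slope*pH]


Apply the Pourbaix line equation: E = E0 + slope*pH
E = 0.732 + (-0.0423)*6.5 = 0.732 + (-0.27495) = 0.45705 V
Rounded to 4 decimal places: E = 0.4571 V

0.4571 V


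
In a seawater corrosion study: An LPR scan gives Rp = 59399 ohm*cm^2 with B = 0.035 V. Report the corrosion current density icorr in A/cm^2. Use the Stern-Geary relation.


Apply the Stern-Geary relation: icorr = B / Rp
icorr = 0.035 / 59399 = 5.892×10^-7 A/cm^2

5.892×10^-7 A/cm^2


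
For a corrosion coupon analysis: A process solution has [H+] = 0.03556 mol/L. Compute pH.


pH = −log10[H+]
pH = −log10(0.03556) = 1.45

1.45


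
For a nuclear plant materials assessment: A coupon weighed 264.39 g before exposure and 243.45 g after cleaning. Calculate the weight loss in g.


Weight loss = initial − final
WL = 264.39 − 243.45 = 20.94 g

20.94 g


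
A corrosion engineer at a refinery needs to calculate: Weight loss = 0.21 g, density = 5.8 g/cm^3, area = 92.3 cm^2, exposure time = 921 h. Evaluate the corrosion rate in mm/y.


Apply the mm/y weight-loss relation: CR = 87600 * W / (D * A * T)
Numerator: 87600 * 0.21 = 18396.0
Denominator: 5.8 * 92.3 * 921 = 493048.14
CR = 18396.0 / 493048.14 = 0.037311 mm/y

0.037311 mm/y


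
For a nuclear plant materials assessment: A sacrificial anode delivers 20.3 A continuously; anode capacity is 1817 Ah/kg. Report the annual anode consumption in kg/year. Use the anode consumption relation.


Annual consumption = current * hours per year / capacity
Rate = 20.3 * 8760 / 1817 = 97.9 kg/year

97.9 kg/year


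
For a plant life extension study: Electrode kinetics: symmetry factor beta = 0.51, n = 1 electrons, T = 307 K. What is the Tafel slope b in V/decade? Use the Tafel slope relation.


Apply the Tafel slope relation: b = 2.303*R*T/(beta*n*F)
Numerator: 2.303 * 8.314 * 307 = 5878.17
Denominator: 0.51 * 1 * 96485 = 49207.35
b = 5878.17 / 49207.35 = 0.1195 V/decade

0.1195 V/decade


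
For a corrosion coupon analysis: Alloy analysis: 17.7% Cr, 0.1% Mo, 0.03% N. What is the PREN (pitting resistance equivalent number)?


Apply the PREN formula: PREN = Cr + 3.3*Mo + 16*N
PREN = 17.7 + 3.3*0.1 + 16*0.03
PREN = 17.7 + 0.33 + 0.48 = 18.51

18.51


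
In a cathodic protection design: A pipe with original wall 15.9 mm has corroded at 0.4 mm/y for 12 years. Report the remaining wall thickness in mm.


Remaining wall = original − CR × time
t = 15.9 − 0.4*12 = 15.9 − 4.8 = 11.1 mm

11.1 mm


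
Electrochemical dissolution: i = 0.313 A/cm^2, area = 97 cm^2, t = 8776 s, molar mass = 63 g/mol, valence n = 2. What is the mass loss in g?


Apply Faraday's law: m = i*A*t*M / (n*F)
Total charge passed Q = i*A*t = 0.313*97*8776 = 266448.136 C
m = Q*M/(n*F) = 266448.136*63/(2*96485) = 86.989 g

86.989 g


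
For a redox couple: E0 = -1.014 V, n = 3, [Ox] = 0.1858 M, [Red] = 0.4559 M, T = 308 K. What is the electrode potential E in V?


Apply the Nernst equation: E = E0 + (RT/nF)*ln([Ox]/[Red])
Step 1: RT/nF = 8.314*308/(3*96485) = 0.00884667 V
Step 2: [Ox]/[Red] = 0.1858/0.4559 = 0.407546
Step 3: ln(0.407546) = -0.897601
Step 4: correction = 0.00884667 * -0.897601 = -0.008 V
E = -1.014 + -0.008 = -1.022 V

-1.022 V


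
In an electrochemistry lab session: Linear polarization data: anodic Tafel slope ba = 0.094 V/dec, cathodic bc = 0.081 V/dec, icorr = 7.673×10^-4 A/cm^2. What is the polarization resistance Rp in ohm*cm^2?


Apply the Stern-Geary equation: Rp = ba*bc / (2.303*icorr*(ba+bc))
ba*bc = 0.094*0.081 = 0.007614
ba+bc = 0.175; 2.303*icorr*(ba+bc) = 2.303*7.673×10^-4*0.175 = 3.0924108×10^-4
Rp = 0.007614 / 3.0924108×10^-4 = 24.6 ohm*cm^2

24.6 ohm*cm^2


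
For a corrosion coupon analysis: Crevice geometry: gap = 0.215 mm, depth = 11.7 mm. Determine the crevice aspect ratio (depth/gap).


Aspect ratio = depth / gap
Ratio = 11.7 / 0.215 = 54.4

54.4


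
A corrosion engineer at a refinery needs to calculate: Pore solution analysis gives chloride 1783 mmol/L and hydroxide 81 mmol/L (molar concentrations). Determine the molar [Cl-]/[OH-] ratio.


Threshold parameter = [Cl-] / [OH-] (molar basis; both in mmol/L, so units cancel)
Ratio = 1783 / 81 = 22.01

22.01


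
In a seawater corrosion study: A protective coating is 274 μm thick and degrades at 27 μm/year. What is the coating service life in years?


Service life = thickness / degradation rate
Life = 274 / 27 = 10.1 years

10.1 years


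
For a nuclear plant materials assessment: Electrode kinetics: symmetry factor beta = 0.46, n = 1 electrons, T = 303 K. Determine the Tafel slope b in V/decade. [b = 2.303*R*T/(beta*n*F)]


Apply the Tafel slope relation: b = 2.303*R*T/(beta*n*F)
Numerator: 2.303 * 8.314 * 303 = 5801.58
Denominator: 0.46 * 1 * 96485 = 44383.1
b = 5801.58 / 44383.1 = 0.1307 V/decade

0.1307 V/decade


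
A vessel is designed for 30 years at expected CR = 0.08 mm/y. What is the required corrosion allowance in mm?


Corrosion allowance = CR × design life
CA = 0.08 * 30 = 2.4 mm

2.4 mm


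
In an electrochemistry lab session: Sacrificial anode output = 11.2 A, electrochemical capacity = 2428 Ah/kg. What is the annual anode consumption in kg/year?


Annual consumption = current * hours per year / capacity
Rate = 11.2 * 8760 / 2428 = 40.4 kg/year

40.4 kg/year


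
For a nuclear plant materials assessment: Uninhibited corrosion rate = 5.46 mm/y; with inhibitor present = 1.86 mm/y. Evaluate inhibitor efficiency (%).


Apply the inhibitor-efficiency definition: IE = (CR_blank − CR_inh)/CR_blank × 100
IE = (5.46 − 1.86) / 5.46 × 100
IE = 3.6 / 5.46 × 100 = 65.9 %

65.9 %


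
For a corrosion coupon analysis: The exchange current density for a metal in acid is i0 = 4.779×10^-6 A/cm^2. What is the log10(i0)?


i0 = 4.779×10^-6 A/cm^2
log10(i0) = -5.321

-5.321


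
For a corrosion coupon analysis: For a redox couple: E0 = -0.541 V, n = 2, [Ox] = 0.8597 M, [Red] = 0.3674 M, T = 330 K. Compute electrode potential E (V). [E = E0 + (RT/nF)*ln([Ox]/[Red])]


Apply the Nernst equation: E = E0 + (RT/nF)*ln([Ox]/[Red])
Step 1: RT/nF = 8.314*330/(2*96485) = 0.01421786 V
Step 2: [Ox]/[Red] = 0.8597/0.3674 = 2.339956
Step 3: ln(2.339956) = 0.850132
Step 4: correction = 0.01421786 * 0.850132 = 0.0121 V
E = -0.541 + 0.0121 = -0.5289 V

-0.5289 V


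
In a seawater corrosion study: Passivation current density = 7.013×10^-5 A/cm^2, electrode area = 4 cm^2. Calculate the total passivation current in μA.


I = i_pass * A, then convert A → μA (×10^6)
I = 7.013×10^-5 * 4 * 10^6 = 280.52 μA

280.52 μA


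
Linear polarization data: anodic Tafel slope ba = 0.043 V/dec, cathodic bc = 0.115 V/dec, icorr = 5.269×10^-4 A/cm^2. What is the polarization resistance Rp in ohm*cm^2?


Apply the Stern-Geary equation: Rp = ba*bc / (2.303*icorr*(ba+bc))
ba*bc = 0.043*0.115 = 0.004945
ba+bc = 0.158; 2.303*icorr*(ba+bc) = 2.303*5.269×10^-4*0.158 = 1.9172521×10^-4
Rp = 0.004945 / 1.9172521×10^-4 = 25.79 ohm*cm^2

25.79 ohm*cm^2


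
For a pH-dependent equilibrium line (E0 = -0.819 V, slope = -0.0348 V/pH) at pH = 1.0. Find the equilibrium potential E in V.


Apply the Pourbaix line equation: E = E0 + slope*pH
E = -0.819 + (-0.0348)*1.0 = -0.819 + (-0.0348) = -0.8538 V
Rounded to 4 decimal places: E = -0.8538 V

-0.8538 V


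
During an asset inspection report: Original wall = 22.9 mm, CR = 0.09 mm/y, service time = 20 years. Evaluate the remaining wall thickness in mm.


Remaining wall = original − CR × time
t = 22.9 − 0.09*20 = 22.9 − 1.8 = 21.1 mm

21.1 mm


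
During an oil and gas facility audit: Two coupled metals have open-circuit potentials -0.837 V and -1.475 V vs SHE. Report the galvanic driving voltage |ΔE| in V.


Driving voltage is the absolute potential difference.
|ΔE| = |-0.837 − (-1.475)| = 0.638 V

0.638 V


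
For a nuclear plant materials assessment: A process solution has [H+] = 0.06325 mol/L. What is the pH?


pH = −log10[H+]
pH = −log10(0.06325) = 1.2

1.2


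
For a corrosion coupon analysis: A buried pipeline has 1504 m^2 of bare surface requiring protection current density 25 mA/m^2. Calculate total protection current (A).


I = area * current density, then convert mA → A (÷1000)
I = 1504 * 25 / 1000 = 37.6 A

37.6 A


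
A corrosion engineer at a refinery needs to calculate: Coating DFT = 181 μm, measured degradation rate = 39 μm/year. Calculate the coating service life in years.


Service life = thickness / degradation rate
Life = 181 / 39 = 4.6 years

4.6 years


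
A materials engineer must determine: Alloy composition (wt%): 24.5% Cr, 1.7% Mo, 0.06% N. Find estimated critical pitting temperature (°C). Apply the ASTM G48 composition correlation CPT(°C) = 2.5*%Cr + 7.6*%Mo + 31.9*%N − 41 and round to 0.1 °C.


Apply the ASTM G48 empirical CPT estimate: CPT(°C) = 2.5*%Cr + 7.6*%Mo + 31.9*%N − 41
2.5*24.5 = 61.25; 7.6*1.7 = 12.92; 31.9*0.06 = 1.914
CPT = 61.25 + 12.92 + 1.914 − 41 = 35.084 °C
Rounded to 0.1 °C: CPT ≈ 35.1 °C

35.1 °C


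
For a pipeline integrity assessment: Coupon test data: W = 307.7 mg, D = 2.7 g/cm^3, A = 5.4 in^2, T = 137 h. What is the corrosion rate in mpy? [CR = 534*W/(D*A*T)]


Apply the mpy weight-loss relation: CR = 534 * W / (D * A * T)
Numerator: 534 * 307.7 = 164311.8
Denominator: 2.7 * 5.4 * 137 = 1997.46
CR = 164311.8 / 1997.46 = 82.2604 mpy

82.2604 mpy


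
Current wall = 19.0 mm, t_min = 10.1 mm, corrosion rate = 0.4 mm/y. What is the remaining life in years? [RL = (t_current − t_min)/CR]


Apply the remaining-life relation: RL = (t_current − t_min) / CR
RL = (19.0 − 10.1) / 0.4 = 8.9 / 0.4 = 22.3 years

22.3 years


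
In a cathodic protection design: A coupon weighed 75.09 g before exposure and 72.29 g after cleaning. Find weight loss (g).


Weight loss = initial − final
WL = 75.09 − 72.29 = 2.8 g

2.8 g


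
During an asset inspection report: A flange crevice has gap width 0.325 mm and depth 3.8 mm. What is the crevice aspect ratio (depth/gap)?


Aspect ratio = depth / gap
Ratio = 3.8 / 0.325 = 11.7

11.7


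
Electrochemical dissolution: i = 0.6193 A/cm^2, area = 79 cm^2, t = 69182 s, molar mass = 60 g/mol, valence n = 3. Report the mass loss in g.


Apply Faraday's law: m = i*A*t*M / (n*F)
Total charge passed Q = i*A*t = 0.6193*79*69182 = 3384708.5954 C
m = Q*M/(n*F) = 3384708.5954*60/(3*96485) = 701.60307 g

701.60307 g


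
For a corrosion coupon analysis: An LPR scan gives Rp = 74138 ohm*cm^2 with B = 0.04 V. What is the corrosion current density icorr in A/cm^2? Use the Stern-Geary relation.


Apply the Stern-Geary relation: icorr = B / Rp
icorr = 0.04 / 74138 = 5.395×10^-7 A/cm^2

5.395×10^-7 A/cm^2


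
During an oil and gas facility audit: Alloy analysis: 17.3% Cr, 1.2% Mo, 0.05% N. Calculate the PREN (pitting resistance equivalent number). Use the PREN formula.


Apply the PREN formula: PREN = Cr + 3.3*Mo + 16*N
PREN = 17.3 + 3.3*1.2 + 16*0.05
PREN = 17.3 + 3.96 + 0.8 = 22.06

22.06


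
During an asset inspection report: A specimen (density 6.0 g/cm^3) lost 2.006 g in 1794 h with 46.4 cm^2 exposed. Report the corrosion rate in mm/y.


Apply the mm/y weight-loss relation: CR = 87600 * W / (D * A * T)
Numerator: 87600 * 2.006 = 175725.6
Denominator: 6.0 * 46.4 * 1794 = 499449.6
CR = 175725.6 / 499449.6 = 0.3518 mm/y

0.3518 mm/y
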